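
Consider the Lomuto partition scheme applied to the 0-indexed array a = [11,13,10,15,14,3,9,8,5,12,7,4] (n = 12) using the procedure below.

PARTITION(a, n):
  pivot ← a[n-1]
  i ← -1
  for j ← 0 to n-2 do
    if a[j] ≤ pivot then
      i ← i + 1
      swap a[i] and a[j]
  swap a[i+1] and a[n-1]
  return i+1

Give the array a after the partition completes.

pivot = a[11] = 4; i = -1
j=0: a[0]=11 > 4 → no swap
j=1: a[1]=13 > 4 → no swap
j=2: a[2]=10 > 4 → no swap
j=3: a[3]=15 > 4 → no swap
j=4: a[4]=14 > 4 → no swap
j=5: a[5]=3 ≤ 4 → i=0, swap a[0],a[5] → [3,13,10,15,14,11,9,8,5,12,7,4]
j=6: a[6]=9 > 4 → no swap
j=7: a[7]=8 > 4 → no swap
j=8: a[8]=5 > 4 → no swap
j=9: a[9]=12 > 4 → no swap
j=10: a[10]=7 > 4 → no swap
final swap a[1],a[11] → [3,4,10,15,14,11,9,8,5,12,7,13]; return 1

[3,4,10,15,14,11,9,8,5,12,7,13]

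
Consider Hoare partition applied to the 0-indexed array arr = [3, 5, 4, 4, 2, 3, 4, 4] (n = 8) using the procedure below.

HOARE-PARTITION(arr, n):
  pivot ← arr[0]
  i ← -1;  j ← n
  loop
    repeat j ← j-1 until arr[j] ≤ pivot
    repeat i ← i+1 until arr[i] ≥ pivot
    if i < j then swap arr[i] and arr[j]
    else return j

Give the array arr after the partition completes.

pivot=3
j stops at 5 (3), i stops at 0 (3); swap ⇒ [3, 5, 4, 4, 2, 3, 4, 4]
j stops at 4 (2), i stops at 1 (5); swap ⇒ [3, 2, 4, 4, 5, 3, 4, 4]
j stops at 1, i stops at 2; i≥j ⇒ return 1. arr=[3, 2, 4, 4, 5, 3, 4, 4]

[3, 2, 4, 4, 5, 3, 4, 4]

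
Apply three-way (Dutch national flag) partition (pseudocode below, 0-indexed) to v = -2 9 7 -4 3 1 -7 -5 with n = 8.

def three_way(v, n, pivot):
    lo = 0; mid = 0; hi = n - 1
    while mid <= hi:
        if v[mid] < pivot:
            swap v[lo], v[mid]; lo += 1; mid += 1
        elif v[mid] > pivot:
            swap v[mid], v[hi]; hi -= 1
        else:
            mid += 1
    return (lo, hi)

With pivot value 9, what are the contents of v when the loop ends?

lo=0 mid=0 hi=7
-2<9: swap(0,0), lo=1 mid=1 ⇒ -2 9 7 -4 3 1 -7 -5
9=9: mid=2
7<9: swap(1,2), lo=2 mid=3 ⇒ -2 7 9 -4 3 1 -7 -5
-4<9: swap(2,3), lo=3 mid=4 ⇒ -2 7 -4 9 3 1 -7 -5
3<9: swap(3,4), lo=4 mid=5 ⇒ -2 7 -4 3 9 1 -7 -5
1<9: swap(4,5), lo=5 mid=6 ⇒ -2 7 -4 3 1 9 -7 -5
-7<9: swap(5,6), lo=6 mid=7 ⇒ -2 7 -4 3 1 -7 9 -5
-5<9: swap(6,7), lo=7 mid=8 ⇒ -2 7 -4 3 1 -7 -5 9
done. lo=7 hi=7; v=-2 7 -4 3 1 -7 -5 9

-2 7 -4 3 1 -7 -5 9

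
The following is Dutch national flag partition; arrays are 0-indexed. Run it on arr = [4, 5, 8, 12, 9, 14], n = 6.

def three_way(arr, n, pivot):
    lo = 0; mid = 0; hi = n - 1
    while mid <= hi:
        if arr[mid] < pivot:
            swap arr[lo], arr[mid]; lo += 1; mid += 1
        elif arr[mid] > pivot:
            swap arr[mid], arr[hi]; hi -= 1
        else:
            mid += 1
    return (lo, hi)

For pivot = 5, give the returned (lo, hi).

lo=0 mid=0 hi=5
4<5: swap(0,0), lo=1 mid=1 ⇒ [4, 5, 8, 12, 9, 14]
5=5: mid=2
8>5: swap(2,5), hi=4 ⇒ [4, 5, 14, 12, 9, 8]
14>5: swap(2,4), hi=3 ⇒ [4, 5, 9, 12, 14, 8]
9>5: swap(2,3), hi=2 ⇒ [4, 5, 12, 9, 14, 8]
12>5: swap(2,2), hi=1 ⇒ [4, 5, 12, 9, 14, 8]
done. lo=1 hi=1; arr=[4, 5, 12, 9, 14, 8]

(1, 1)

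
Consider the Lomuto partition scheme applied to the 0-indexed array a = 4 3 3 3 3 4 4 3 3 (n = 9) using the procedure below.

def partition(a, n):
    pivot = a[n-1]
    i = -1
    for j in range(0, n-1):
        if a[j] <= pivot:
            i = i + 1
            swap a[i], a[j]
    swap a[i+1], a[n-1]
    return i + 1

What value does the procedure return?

5

pivot=3, i=-1
j=0: 4>3, skip
j=1: 3≤3, i=0, swap(0,1) ⇒ 3 4 3 3 3 4 4 3 3
j=2: 3≤3, i=1, swap(1,2) ⇒ 3 3 4 3 3 4 4 3 3
j=3: 3≤3, i=2, swap(2,3) ⇒ 3 3 3 4 3 4 4 3 3
j=4: 3≤3, i=3, swap(3,4) ⇒ 3 3 3 3 4 4 4 3 3
j=5: 4>3, skip
j=6: 4>3, skip
j=7: 3≤3, i=4, swap(4,7) ⇒ 3 3 3 3 3 4 4 4 3
swap(5,8) ⇒ 3 3 3 3 3 3 4 4 4; return 5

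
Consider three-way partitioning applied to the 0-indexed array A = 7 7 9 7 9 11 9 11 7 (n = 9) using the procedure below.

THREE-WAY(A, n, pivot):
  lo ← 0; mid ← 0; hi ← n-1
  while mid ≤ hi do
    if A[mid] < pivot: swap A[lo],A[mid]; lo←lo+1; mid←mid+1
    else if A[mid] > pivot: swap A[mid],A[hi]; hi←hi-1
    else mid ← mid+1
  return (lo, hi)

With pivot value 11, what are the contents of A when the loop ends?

lo=0 mid=0 hi=8
7<11: swap(0,0), lo=1 mid=1 ⇒ 7 7 9 7 9 11 9 11 7
7<11: swap(1,1), lo=2 mid=2 ⇒ 7 7 9 7 9 11 9 11 7
9<11: swap(2,2), lo=3 mid=3 ⇒ 7 7 9 7 9 11 9 11 7
7<11: swap(3,3), lo=4 mid=4 ⇒ 7 7 9 7 9 11 9 11 7
9<11: swap(4,4), lo=5 mid=5 ⇒ 7 7 9 7 9 11 9 11 7
11=11: mid=6
9<11: swap(5,6), lo=6 mid=7 ⇒ 7 7 9 7 9 9 11 11 7
11=11: mid=8
7<11: swap(6,8), lo=7 mid=9 ⇒ 7 7 9 7 9 9 7 11 11
done. lo=7 hi=8; A=7 7 9 7 9 9 7 11 11

7 7 9 7 9 9 7 11 11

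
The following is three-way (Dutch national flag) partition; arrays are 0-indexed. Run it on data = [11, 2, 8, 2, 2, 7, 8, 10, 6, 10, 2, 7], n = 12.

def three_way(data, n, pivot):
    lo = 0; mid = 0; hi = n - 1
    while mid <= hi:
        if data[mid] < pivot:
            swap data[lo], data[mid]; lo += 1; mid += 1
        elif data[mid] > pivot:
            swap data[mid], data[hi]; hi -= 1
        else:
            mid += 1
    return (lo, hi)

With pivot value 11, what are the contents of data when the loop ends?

[2, 8, 2, 2, 7, 8, 10, 6, 10, 2, 7, 11]

lo=0 mid=0 hi=11
11=11: mid=1
2<11: swap(0,1), lo=1 mid=2 ⇒ [2, 11, 8, 2, 2, 7, 8, 10, 6, 10, 2, 7]
8<11: swap(1,2), lo=2 mid=3 ⇒ [2, 8, 11, 2, 2, 7, 8, 10, 6, 10, 2, 7]
2<11: swap(2,3), lo=3 mid=4 ⇒ [2, 8, 2, 11, 2, 7, 8, 10, 6, 10, 2, 7]
2<11: swap(3,4), lo=4 mid=5 ⇒ [2, 8, 2, 2, 11, 7, 8, 10, 6, 10, 2, 7]
7<11: swap(4,5), lo=5 mid=6 ⇒ [2, 8, 2, 2, 7, 11, 8, 10, 6, 10, 2, 7]
8<11: swap(5,6), lo=6 mid=7 ⇒ [2, 8, 2, 2, 7, 8, 11, 10, 6, 10, 2, 7]
10<11: swap(6,7), lo=7 mid=8 ⇒ [2, 8, 2, 2, 7, 8, 10, 11, 6, 10, 2, 7]
6<11: swap(7,8), lo=8 mid=9 ⇒ [2, 8, 2, 2, 7, 8, 10, 6, 11, 10, 2, 7]
10<11: swap(8,9), lo=9 mid=10 ⇒ [2, 8, 2, 2, 7, 8, 10, 6, 10, 11, 2, 7]
2<11: swap(9,10), lo=10 mid=11 ⇒ [2, 8, 2, 2, 7, 8, 10, 6, 10, 2, 11, 7]
7<11: swap(10,11), lo=11 mid=12 ⇒ [2, 8, 2, 2, 7, 8, 10, 6, 10, 2, 7, 11]
done. lo=11 hi=11; data=[2, 8, 2, 2, 7, 8, 10, 6, 10, 2, 7, 11]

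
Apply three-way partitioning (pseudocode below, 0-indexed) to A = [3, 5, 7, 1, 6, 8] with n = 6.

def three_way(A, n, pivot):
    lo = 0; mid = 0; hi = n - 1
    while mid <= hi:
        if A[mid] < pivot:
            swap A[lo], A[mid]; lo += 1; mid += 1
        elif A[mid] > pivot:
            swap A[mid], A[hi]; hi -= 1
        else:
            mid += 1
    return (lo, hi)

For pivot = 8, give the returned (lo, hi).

pivot = 8; lo=0, mid=0, hi=5
A[mid]=3<8: swap A[0],A[0]; lo=1,mid=1 → [3, 5, 7, 1, 6, 8]
A[mid]=5<8: swap A[1],A[1]; lo=2,mid=2 → [3, 5, 7, 1, 6, 8]
A[mid]=7<8: swap A[2],A[2]; lo=3,mid=3 → [3, 5, 7, 1, 6, 8]
A[mid]=1<8: swap A[3],A[3]; lo=4,mid=4 → [3, 5, 7, 1, 6, 8]
A[mid]=6<8: swap A[4],A[4]; lo=5,mid=5 → [3, 5, 7, 1, 6, 8]
A[mid]=8=8: mid=6
end: lo=5, hi=5; A = [3, 5, 7, 1, 6, 8]

(5, 5)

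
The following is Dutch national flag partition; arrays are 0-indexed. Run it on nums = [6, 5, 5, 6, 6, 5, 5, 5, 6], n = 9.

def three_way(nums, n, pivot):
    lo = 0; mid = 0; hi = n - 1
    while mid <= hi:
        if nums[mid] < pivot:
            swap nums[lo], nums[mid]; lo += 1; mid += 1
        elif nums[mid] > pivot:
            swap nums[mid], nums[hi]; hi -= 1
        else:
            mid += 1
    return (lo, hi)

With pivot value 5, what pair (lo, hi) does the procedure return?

(0, 4)

pivot = 5; lo=0, mid=0, hi=8
nums[mid]=6>5: swap nums[0],nums[8]; hi=7 → [6, 5, 5, 6, 6, 5, 5, 5, 6]
nums[mid]=6>5: swap nums[0],nums[7]; hi=6 → [5, 5, 5, 6, 6, 5, 5, 6, 6]
nums[mid]=5=5: mid=1
nums[mid]=5=5: mid=2
nums[mid]=5=5: mid=3
nums[mid]=6>5: swap nums[3],nums[6]; hi=5 → [5, 5, 5, 5, 6, 5, 6, 6, 6]
nums[mid]=5=5: mid=4
nums[mid]=6>5: swap nums[4],nums[5]; hi=4 → [5, 5, 5, 5, 5, 6, 6, 6, 6]
nums[mid]=5=5: mid=5
end: lo=0, hi=4; nums = [5, 5, 5, 5, 5, 6, 6, 6, 6]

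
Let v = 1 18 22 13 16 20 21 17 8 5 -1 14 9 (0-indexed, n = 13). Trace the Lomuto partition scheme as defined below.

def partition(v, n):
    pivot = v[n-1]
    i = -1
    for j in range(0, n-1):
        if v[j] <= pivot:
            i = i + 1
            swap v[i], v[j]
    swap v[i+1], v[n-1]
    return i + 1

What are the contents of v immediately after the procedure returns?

pivot=9, i=-1
j=0: 1≤9, i=0, swap(0,0) ⇒ 1 18 22 13 16 20 21 17 8 5 -1 14 9
j=1: 18>9, skip
j=2: 22>9, skip
j=3: 13>9, skip
j=4: 16>9, skip
j=5: 20>9, skip
j=6: 21>9, skip
j=7: 17>9, skip
j=8: 8≤9, i=1, swap(1,8) ⇒ 1 8 22 13 16 20 21 17 18 5 -1 14 9
j=9: 5≤9, i=2, swap(2,9) ⇒ 1 8 5 13 16 20 21 17 18 22 -1 14 9
j=10: -1≤9, i=3, swap(3,10) ⇒ 1 8 5 -1 16 20 21 17 18 22 13 14 9
j=11: 14>9, skip
swap(4,12) ⇒ 1 8 5 -1 9 20 21 17 18 22 13 14 16; return 4

1 8 5 -1 9 20 21 17 18 22 13 14 16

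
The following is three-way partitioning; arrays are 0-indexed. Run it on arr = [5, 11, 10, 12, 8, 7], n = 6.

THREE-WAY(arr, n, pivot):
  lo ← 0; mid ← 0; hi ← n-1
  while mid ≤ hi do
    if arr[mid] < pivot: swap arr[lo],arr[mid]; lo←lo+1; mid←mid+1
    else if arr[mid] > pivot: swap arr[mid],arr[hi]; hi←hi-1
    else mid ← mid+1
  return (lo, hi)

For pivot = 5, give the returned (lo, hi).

pivot = 5; lo=0, mid=0, hi=5
arr[mid]=5=5: mid=1
arr[mid]=11>5: swap arr[1],arr[5]; hi=4 → [5, 7, 10, 12, 8, 11]
arr[mid]=7>5: swap arr[1],arr[4]; hi=3 → [5, 8, 10, 12, 7, 11]
arr[mid]=8>5: swap arr[1],arr[3]; hi=2 → [5, 12, 10, 8, 7, 11]
arr[mid]=12>5: swap arr[1],arr[2]; hi=1 → [5, 10, 12, 8, 7, 11]
arr[mid]=10>5: swap arr[1],arr[1]; hi=0 → [5, 10, 12, 8, 7, 11]
end: lo=0, hi=0; arr = [5, 10, 12, 8, 7, 11]

(0, 0)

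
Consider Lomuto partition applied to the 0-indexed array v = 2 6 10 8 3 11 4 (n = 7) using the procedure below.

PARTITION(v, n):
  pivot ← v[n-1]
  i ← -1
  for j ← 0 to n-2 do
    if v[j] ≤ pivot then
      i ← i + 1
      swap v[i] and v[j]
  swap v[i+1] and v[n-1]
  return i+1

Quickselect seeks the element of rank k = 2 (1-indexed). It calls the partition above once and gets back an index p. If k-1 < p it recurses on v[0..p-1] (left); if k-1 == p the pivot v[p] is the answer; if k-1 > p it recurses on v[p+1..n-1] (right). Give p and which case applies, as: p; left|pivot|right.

2; left

pivot = v[6] = 4; i = -1
j=0: v[0]=2 ≤ 4 → i=0, swap v[0],v[0] (no change) → 2 6 10 8 3 11 4
j=1: v[1]=6 > 4 → no swap
j=2: v[2]=10 > 4 → no swap
j=3: v[3]=8 > 4 → no swap
j=4: v[4]=3 ≤ 4 → i=1, swap v[1],v[4] → 2 3 10 8 6 11 4
j=5: v[5]=11 > 4 → no swap
final swap v[2],v[6] → 2 3 4 8 6 11 10; return 2
p = 2; k-1 = 1 < 2 ⇒ left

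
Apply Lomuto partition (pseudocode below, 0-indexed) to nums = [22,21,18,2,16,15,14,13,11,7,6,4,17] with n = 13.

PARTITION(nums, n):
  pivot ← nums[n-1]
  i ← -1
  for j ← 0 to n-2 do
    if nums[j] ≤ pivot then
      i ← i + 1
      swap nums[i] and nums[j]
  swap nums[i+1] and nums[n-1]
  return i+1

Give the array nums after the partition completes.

pivot = nums[12] = 17; i = -1
j=0: nums[0]=22 > 17 → no swap
j=1: nums[1]=21 > 17 → no swap
j=2: nums[2]=18 > 17 → no swap
j=3: nums[3]=2 ≤ 17 → i=0, swap nums[0],nums[3] → [2,21,18,22,16,15,14,13,11,7,6,4,17]
j=4: nums[4]=16 ≤ 17 → i=1, swap nums[1],nums[4] → [2,16,18,22,21,15,14,13,11,7,6,4,17]
j=5: nums[5]=15 ≤ 17 → i=2, swap nums[2],nums[5] → [2,16,15,22,21,18,14,13,11,7,6,4,17]
j=6: nums[6]=14 ≤ 17 → i=3, swap nums[3],nums[6] → [2,16,15,14,21,18,22,13,11,7,6,4,17]
j=7: nums[7]=13 ≤ 17 → i=4, swap nums[4],nums[7] → [2,16,15,14,13,18,22,21,11,7,6,4,17]
j=8: nums[8]=11 ≤ 17 → i=5, swap nums[5],nums[8] → [2,16,15,14,13,11,22,21,18,7,6,4,17]
j=9: nums[9]=7 ≤ 17 → i=6, swap nums[6],nums[9] → [2,16,15,14,13,11,7,21,18,22,6,4,17]
j=10: nums[10]=6 ≤ 17 → i=7, swap nums[7],nums[10] → [2,16,15,14,13,11,7,6,18,22,21,4,17]
j=11: nums[11]=4 ≤ 17 → i=8, swap nums[8],nums[11] → [2,16,15,14,13,11,7,6,4,22,21,18,17]
final swap nums[9],nums[12] → [2,16,15,14,13,11,7,6,4,17,21,18,22]; return 9

[2,16,15,14,13,11,7,6,4,17,21,18,22]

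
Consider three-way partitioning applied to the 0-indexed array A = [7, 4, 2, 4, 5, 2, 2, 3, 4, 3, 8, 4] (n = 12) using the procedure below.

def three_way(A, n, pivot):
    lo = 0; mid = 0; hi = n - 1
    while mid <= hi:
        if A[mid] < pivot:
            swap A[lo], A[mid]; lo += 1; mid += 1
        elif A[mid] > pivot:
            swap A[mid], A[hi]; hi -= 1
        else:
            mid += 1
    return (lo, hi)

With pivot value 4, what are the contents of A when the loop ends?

[2, 3, 2, 2, 3, 4, 4, 4, 4, 8, 5, 7]

lo=0 mid=0 hi=11
7>4: swap(0,11), hi=10 ⇒ [4, 4, 2, 4, 5, 2, 2, 3, 4, 3, 8, 7]
4=4: mid=1
4=4: mid=2
2<4: swap(0,2), lo=1 mid=3 ⇒ [2, 4, 4, 4, 5, 2, 2, 3, 4, 3, 8, 7]
4=4: mid=4
5>4: swap(4,10), hi=9 ⇒ [2, 4, 4, 4, 8, 2, 2, 3, 4, 3, 5, 7]
8>4: swap(4,9), hi=8 ⇒ [2, 4, 4, 4, 3, 2, 2, 3, 4, 8, 5, 7]
3<4: swap(1,4), lo=2 mid=5 ⇒ [2, 3, 4, 4, 4, 2, 2, 3, 4, 8, 5, 7]
2<4: swap(2,5), lo=3 mid=6 ⇒ [2, 3, 2, 4, 4, 4, 2, 3, 4, 8, 5, 7]
2<4: swap(3,6), lo=4 mid=7 ⇒ [2, 3, 2, 2, 4, 4, 4, 3, 4, 8, 5, 7]
3<4: swap(4,7), lo=5 mid=8 ⇒ [2, 3, 2, 2, 3, 4, 4, 4, 4, 8, 5, 7]
4=4: mid=9
done. lo=5 hi=8; A=[2, 3, 2, 2, 3, 4, 4, 4, 4, 8, 5, 7]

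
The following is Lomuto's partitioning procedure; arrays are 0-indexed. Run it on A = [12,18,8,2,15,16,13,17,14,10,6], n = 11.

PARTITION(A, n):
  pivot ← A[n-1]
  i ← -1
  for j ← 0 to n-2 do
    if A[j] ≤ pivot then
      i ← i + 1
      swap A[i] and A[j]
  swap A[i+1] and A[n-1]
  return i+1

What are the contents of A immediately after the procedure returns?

[2,6,8,12,15,16,13,17,14,10,18]

pivot = A[10] = 6; i = -1
j=0: A[0]=12 > 6 → no swap
j=1: A[1]=18 > 6 → no swap
j=2: A[2]=8 > 6 → no swap
j=3: A[3]=2 ≤ 6 → i=0, swap A[0],A[3] → [2,18,8,12,15,16,13,17,14,10,6]
j=4: A[4]=15 > 6 → no swap
j=5: A[5]=16 > 6 → no swap
j=6: A[6]=13 > 6 → no swap
j=7: A[7]=17 > 6 → no swap
j=8: A[8]=14 > 6 → no swap
j=9: A[9]=10 > 6 → no swap
final swap A[1],A[10] → [2,6,8,12,15,16,13,17,14,10,18]; return 1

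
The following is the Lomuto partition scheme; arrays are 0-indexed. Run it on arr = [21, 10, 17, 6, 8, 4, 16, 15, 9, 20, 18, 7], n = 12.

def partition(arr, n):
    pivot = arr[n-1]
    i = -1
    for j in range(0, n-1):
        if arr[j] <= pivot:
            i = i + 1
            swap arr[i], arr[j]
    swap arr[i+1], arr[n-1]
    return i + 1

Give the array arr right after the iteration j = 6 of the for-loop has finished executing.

[6, 4, 17, 21, 8, 10, 16, 15, 9, 20, 18, 7]

pivot = arr[11] = 7; i = -1
j=0: arr[0]=21 > 7 → no swap
j=1: arr[1]=10 > 7 → no swap
j=2: arr[2]=17 > 7 → no swap
j=3: arr[3]=6 ≤ 7 → i=0, swap arr[0],arr[3] → [6, 10, 17, 21, 8, 4, 16, 15, 9, 20, 18, 7]
j=4: arr[4]=8 > 7 → no swap
j=5: arr[5]=4 ≤ 7 → i=1, swap arr[1],arr[5] → [6, 4, 17, 21, 8, 10, 16, 15, 9, 20, 18, 7]
j=6: arr[6]=16 > 7 → no swap
(after j=6) arr = [6, 4, 17, 21, 8, 10, 16, 15, 9, 20, 18, 7]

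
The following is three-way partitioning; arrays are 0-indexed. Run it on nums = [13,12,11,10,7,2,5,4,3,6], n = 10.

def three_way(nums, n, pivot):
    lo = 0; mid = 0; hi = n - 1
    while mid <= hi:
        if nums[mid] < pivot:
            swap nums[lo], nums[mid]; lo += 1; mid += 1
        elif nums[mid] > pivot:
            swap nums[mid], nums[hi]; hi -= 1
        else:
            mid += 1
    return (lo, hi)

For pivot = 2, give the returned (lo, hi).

(0, 0)

lo=0 mid=0 hi=9
13>2: swap(0,9), hi=8 ⇒ [6,12,11,10,7,2,5,4,3,13]
6>2: swap(0,8), hi=7 ⇒ [3,12,11,10,7,2,5,4,6,13]
3>2: swap(0,7), hi=6 ⇒ [4,12,11,10,7,2,5,3,6,13]
4>2: swap(0,6), hi=5 ⇒ [5,12,11,10,7,2,4,3,6,13]
5>2: swap(0,5), hi=4 ⇒ [2,12,11,10,7,5,4,3,6,13]
2=2: mid=1
12>2: swap(1,4), hi=3 ⇒ [2,7,11,10,12,5,4,3,6,13]
7>2: swap(1,3), hi=2 ⇒ [2,10,11,7,12,5,4,3,6,13]
10>2: swap(1,2), hi=1 ⇒ [2,11,10,7,12,5,4,3,6,13]
11>2: swap(1,1), hi=0 ⇒ [2,11,10,7,12,5,4,3,6,13]
done. lo=0 hi=0; nums=[2,11,10,7,12,5,4,3,6,13]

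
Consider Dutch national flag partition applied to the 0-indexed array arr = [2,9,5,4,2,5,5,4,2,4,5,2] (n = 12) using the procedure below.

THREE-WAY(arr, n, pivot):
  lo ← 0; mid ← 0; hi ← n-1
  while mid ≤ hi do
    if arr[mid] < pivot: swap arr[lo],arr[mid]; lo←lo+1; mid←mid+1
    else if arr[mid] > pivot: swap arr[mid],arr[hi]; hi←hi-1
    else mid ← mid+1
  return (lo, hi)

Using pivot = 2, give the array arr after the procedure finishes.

[2,2,2,2,5,5,4,4,4,5,5,9]

lo=0 mid=0 hi=11
2=2: mid=1
9>2: swap(1,11), hi=10 ⇒ [2,2,5,4,2,5,5,4,2,4,5,9]
2=2: mid=2
5>2: swap(2,10), hi=9 ⇒ [2,2,5,4,2,5,5,4,2,4,5,9]
5>2: swap(2,9), hi=8 ⇒ [2,2,4,4,2,5,5,4,2,5,5,9]
4>2: swap(2,8), hi=7 ⇒ [2,2,2,4,2,5,5,4,4,5,5,9]
2=2: mid=3
4>2: swap(3,7), hi=6 ⇒ [2,2,2,4,2,5,5,4,4,5,5,9]
4>2: swap(3,6), hi=5 ⇒ [2,2,2,5,2,5,4,4,4,5,5,9]
5>2: swap(3,5), hi=4 ⇒ [2,2,2,5,2,5,4,4,4,5,5,9]
5>2: swap(3,4), hi=3 ⇒ [2,2,2,2,5,5,4,4,4,5,5,9]
2=2: mid=4
done. lo=0 hi=3; arr=[2,2,2,2,5,5,4,4,4,5,5,9]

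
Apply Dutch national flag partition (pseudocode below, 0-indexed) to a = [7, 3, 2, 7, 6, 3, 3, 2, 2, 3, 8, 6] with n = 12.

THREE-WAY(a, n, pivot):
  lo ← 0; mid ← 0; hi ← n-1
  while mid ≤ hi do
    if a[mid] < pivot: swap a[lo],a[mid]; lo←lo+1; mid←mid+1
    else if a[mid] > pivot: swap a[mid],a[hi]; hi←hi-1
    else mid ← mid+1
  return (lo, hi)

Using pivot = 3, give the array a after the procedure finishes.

lo=0 mid=0 hi=11
7>3: swap(0,11), hi=10 ⇒ [6, 3, 2, 7, 6, 3, 3, 2, 2, 3, 8, 7]
6>3: swap(0,10), hi=9 ⇒ [8, 3, 2, 7, 6, 3, 3, 2, 2, 3, 6, 7]
8>3: swap(0,9), hi=8 ⇒ [3, 3, 2, 7, 6, 3, 3, 2, 2, 8, 6, 7]
3=3: mid=1
3=3: mid=2
2<3: swap(0,2), lo=1 mid=3 ⇒ [2, 3, 3, 7, 6, 3, 3, 2, 2, 8, 6, 7]
7>3: swap(3,8), hi=7 ⇒ [2, 3, 3, 2, 6, 3, 3, 2, 7, 8, 6, 7]
2<3: swap(1,3), lo=2 mid=4 ⇒ [2, 2, 3, 3, 6, 3, 3, 2, 7, 8, 6, 7]
6>3: swap(4,7), hi=6 ⇒ [2, 2, 3, 3, 2, 3, 3, 6, 7, 8, 6, 7]
2<3: swap(2,4), lo=3 mid=5 ⇒ [2, 2, 2, 3, 3, 3, 3, 6, 7, 8, 6, 7]
3=3: mid=6
3=3: mid=7
done. lo=3 hi=6; a=[2, 2, 2, 3, 3, 3, 3, 6, 7, 8, 6, 7]

[2, 2, 2, 3, 3, 3, 3, 6, 7, 8, 6, 7]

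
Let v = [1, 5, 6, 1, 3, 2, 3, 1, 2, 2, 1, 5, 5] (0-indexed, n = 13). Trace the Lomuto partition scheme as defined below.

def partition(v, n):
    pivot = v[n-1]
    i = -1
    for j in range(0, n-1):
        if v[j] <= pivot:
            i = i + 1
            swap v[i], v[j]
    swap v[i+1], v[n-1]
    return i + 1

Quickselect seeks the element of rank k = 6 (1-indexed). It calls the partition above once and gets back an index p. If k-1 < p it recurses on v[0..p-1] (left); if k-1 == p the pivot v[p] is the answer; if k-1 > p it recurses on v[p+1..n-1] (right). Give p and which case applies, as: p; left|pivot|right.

11; left

pivot = v[12] = 5; i = -1
j=0: v[0]=1 ≤ 5 → i=0, swap v[0],v[0] (no change) → [1, 5, 6, 1, 3, 2, 3, 1, 2, 2, 1, 5, 5]
j=1: v[1]=5 ≤ 5 → i=1, swap v[1],v[1] (no change) → [1, 5, 6, 1, 3, 2, 3, 1, 2, 2, 1, 5, 5]
j=2: v[2]=6 > 5 → no swap
j=3: v[3]=1 ≤ 5 → i=2, swap v[2],v[3] → [1, 5, 1, 6, 3, 2, 3, 1, 2, 2, 1, 5, 5]
j=4: v[4]=3 ≤ 5 → i=3, swap v[3],v[4] → [1, 5, 1, 3, 6, 2, 3, 1, 2, 2, 1, 5, 5]
j=5: v[5]=2 ≤ 5 → i=4, swap v[4],v[5] → [1, 5, 1, 3, 2, 6, 3, 1, 2, 2, 1, 5, 5]
j=6: v[6]=3 ≤ 5 → i=5, swap v[5],v[6] → [1, 5, 1, 3, 2, 3, 6, 1, 2, 2, 1, 5, 5]
j=7: v[7]=1 ≤ 5 → i=6, swap v[6],v[7] → [1, 5, 1, 3, 2, 3, 1, 6, 2, 2, 1, 5, 5]
j=8: v[8]=2 ≤ 5 → i=7, swap v[7],v[8] → [1, 5, 1, 3, 2, 3, 1, 2, 6, 2, 1, 5, 5]
j=9: v[9]=2 ≤ 5 → i=8, swap v[8],v[9] → [1, 5, 1, 3, 2, 3, 1, 2, 2, 6, 1, 5, 5]
j=10: v[10]=1 ≤ 5 → i=9, swap v[9],v[10] → [1, 5, 1, 3, 2, 3, 1, 2, 2, 1, 6, 5, 5]
j=11: v[11]=5 ≤ 5 → i=10, swap v[10],v[11] → [1, 5, 1, 3, 2, 3, 1, 2, 2, 1, 5, 6, 5]
final swap v[11],v[12] → [1, 5, 1, 3, 2, 3, 1, 2, 2, 1, 5, 5, 6]; return 11
p = 11; k-1 = 5 < 11 ⇒ left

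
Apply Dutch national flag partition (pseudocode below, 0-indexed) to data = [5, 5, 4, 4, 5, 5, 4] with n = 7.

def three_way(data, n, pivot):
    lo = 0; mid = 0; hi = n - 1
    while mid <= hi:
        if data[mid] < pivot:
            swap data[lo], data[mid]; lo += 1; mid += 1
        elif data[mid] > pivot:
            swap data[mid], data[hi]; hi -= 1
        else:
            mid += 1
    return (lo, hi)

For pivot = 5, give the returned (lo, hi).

lo=0 mid=0 hi=6
5=5: mid=1
5=5: mid=2
4<5: swap(0,2), lo=1 mid=3 ⇒ [4, 5, 5, 4, 5, 5, 4]
4<5: swap(1,3), lo=2 mid=4 ⇒ [4, 4, 5, 5, 5, 5, 4]
5=5: mid=5
5=5: mid=6
4<5: swap(2,6), lo=3 mid=7 ⇒ [4, 4, 4, 5, 5, 5, 5]
done. lo=3 hi=6; data=[4, 4, 4, 5, 5, 5, 5]

(3, 6)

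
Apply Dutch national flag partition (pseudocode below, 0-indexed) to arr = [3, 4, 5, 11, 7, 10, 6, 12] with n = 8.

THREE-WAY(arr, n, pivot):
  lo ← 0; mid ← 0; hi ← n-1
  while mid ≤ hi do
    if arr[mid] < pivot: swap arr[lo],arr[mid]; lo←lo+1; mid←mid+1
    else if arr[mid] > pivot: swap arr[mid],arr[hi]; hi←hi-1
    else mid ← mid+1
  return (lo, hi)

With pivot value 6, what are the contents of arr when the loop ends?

[3, 4, 5, 6, 10, 7, 12, 11]

pivot = 6; lo=0, mid=0, hi=7
arr[mid]=3<6: swap arr[0],arr[0]; lo=1,mid=1 → [3, 4, 5, 11, 7, 10, 6, 12]
arr[mid]=4<6: swap arr[1],arr[1]; lo=2,mid=2 → [3, 4, 5, 11, 7, 10, 6, 12]
arr[mid]=5<6: swap arr[2],arr[2]; lo=3,mid=3 → [3, 4, 5, 11, 7, 10, 6, 12]
arr[mid]=11>6: swap arr[3],arr[7]; hi=6 → [3, 4, 5, 12, 7, 10, 6, 11]
arr[mid]=12>6: swap arr[3],arr[6]; hi=5 → [3, 4, 5, 6, 7, 10, 12, 11]
arr[mid]=6=6: mid=4
arr[mid]=7>6: swap arr[4],arr[5]; hi=4 → [3, 4, 5, 6, 10, 7, 12, 11]
arr[mid]=10>6: swap arr[4],arr[4]; hi=3 → [3, 4, 5, 6, 10, 7, 12, 11]
end: lo=3, hi=3; arr = [3, 4, 5, 6, 10, 7, 12, 11]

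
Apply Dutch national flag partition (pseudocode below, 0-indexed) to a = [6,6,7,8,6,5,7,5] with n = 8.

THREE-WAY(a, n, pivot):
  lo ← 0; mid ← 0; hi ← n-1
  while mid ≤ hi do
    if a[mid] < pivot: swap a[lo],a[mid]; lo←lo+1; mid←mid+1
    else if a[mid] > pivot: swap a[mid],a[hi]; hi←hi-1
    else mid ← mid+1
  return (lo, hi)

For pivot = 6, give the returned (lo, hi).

(2, 4)

pivot = 6; lo=0, mid=0, hi=7
a[mid]=6=6: mid=1
a[mid]=6=6: mid=2
a[mid]=7>6: swap a[2],a[7]; hi=6 → [6,6,5,8,6,5,7,7]
a[mid]=5<6: swap a[0],a[2]; lo=1,mid=3 → [5,6,6,8,6,5,7,7]
a[mid]=8>6: swap a[3],a[6]; hi=5 → [5,6,6,7,6,5,8,7]
a[mid]=7>6: swap a[3],a[5]; hi=4 → [5,6,6,5,6,7,8,7]
a[mid]=5<6: swap a[1],a[3]; lo=2,mid=4 → [5,5,6,6,6,7,8,7]
a[mid]=6=6: mid=5
end: lo=2, hi=4; a = [5,5,6,6,6,7,8,7]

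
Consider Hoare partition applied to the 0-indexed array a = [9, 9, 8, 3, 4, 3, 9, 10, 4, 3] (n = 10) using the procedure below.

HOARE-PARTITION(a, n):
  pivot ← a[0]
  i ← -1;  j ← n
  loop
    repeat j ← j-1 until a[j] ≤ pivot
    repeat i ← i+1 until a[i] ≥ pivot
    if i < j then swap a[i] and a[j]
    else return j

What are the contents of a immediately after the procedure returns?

pivot = a[0] = 9; i = -1, j = 10
j→9 (a[9]=3≤9), i→0 (a[0]=9≥9); i<j, swap → [3, 9, 8, 3, 4, 3, 9, 10, 4, 9]
j→8 (a[8]=4≤9), i→1 (a[1]=9≥9); i<j, swap → [3, 4, 8, 3, 4, 3, 9, 10, 9, 9]
j→6, i→6; i≥j, return j=6. a = [3, 4, 8, 3, 4, 3, 9, 10, 9, 9]

[3, 4, 8, 3, 4, 3, 9, 10, 9, 9]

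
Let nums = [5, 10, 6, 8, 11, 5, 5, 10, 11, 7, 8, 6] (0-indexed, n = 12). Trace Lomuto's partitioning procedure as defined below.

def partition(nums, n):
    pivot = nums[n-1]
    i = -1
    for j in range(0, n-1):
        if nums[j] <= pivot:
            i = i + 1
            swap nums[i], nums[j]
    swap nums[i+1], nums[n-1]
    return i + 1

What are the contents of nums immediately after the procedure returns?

[5, 6, 5, 5, 6, 10, 8, 10, 11, 7, 8, 11]

pivot = nums[11] = 6; i = -1
j=0: nums[0]=5 ≤ 6 → i=0, swap nums[0],nums[0] (no change) → [5, 10, 6, 8, 11, 5, 5, 10, 11, 7, 8, 6]
j=1: nums[1]=10 > 6 → no swap
j=2: nums[2]=6 ≤ 6 → i=1, swap nums[1],nums[2] → [5, 6, 10, 8, 11, 5, 5, 10, 11, 7, 8, 6]
j=3: nums[3]=8 > 6 → no swap
j=4: nums[4]=11 > 6 → no swap
j=5: nums[5]=5 ≤ 6 → i=2, swap nums[2],nums[5] → [5, 6, 5, 8, 11, 10, 5, 10, 11, 7, 8, 6]
j=6: nums[6]=5 ≤ 6 → i=3, swap nums[3],nums[6] → [5, 6, 5, 5, 11, 10, 8, 10, 11, 7, 8, 6]
j=7: nums[7]=10 > 6 → no swap
j=8: nums[8]=11 > 6 → no swap
j=9: nums[9]=7 > 6 → no swap
j=10: nums[10]=8 > 6 → no swap
final swap nums[4],nums[11] → [5, 6, 5, 5, 6, 10, 8, 10, 11, 7, 8, 11]; return 4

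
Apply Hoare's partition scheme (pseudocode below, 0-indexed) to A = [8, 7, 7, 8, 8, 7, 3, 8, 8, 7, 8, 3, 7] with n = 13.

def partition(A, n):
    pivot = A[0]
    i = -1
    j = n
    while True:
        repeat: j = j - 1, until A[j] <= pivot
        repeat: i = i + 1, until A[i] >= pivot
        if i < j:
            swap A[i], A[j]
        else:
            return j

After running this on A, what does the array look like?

pivot = A[0] = 8; i = -1, j = 13
j→12 (A[12]=7≤8), i→0 (A[0]=8≥8); i<j, swap → [7, 7, 7, 8, 8, 7, 3, 8, 8, 7, 8, 3, 8]
j→11 (A[11]=3≤8), i→3 (A[3]=8≥8); i<j, swap → [7, 7, 7, 3, 8, 7, 3, 8, 8, 7, 8, 8, 8]
j→10 (A[10]=8≤8), i→4 (A[4]=8≥8); i<j, swap → [7, 7, 7, 3, 8, 7, 3, 8, 8, 7, 8, 8, 8]
j→9 (A[9]=7≤8), i→7 (A[7]=8≥8); i<j, swap → [7, 7, 7, 3, 8, 7, 3, 7, 8, 8, 8, 8, 8]
j→8, i→8; i≥j, return j=8. A = [7, 7, 7, 3, 8, 7, 3, 7, 8, 8, 8, 8, 8]

[7, 7, 7, 3, 8, 7, 3, 7, 8, 8, 8, 8, 8]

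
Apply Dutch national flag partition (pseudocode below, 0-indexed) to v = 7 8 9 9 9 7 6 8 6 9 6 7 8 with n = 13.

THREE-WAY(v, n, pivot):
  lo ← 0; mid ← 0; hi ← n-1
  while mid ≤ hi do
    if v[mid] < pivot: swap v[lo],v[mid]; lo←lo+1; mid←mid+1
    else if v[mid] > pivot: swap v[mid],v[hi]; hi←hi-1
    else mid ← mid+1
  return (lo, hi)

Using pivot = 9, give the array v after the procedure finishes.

pivot = 9; lo=0, mid=0, hi=12
v[mid]=7<9: swap v[0],v[0]; lo=1,mid=1 → 7 8 9 9 9 7 6 8 6 9 6 7 8
v[mid]=8<9: swap v[1],v[1]; lo=2,mid=2 → 7 8 9 9 9 7 6 8 6 9 6 7 8
v[mid]=9=9: mid=3
v[mid]=9=9: mid=4
v[mid]=9=9: mid=5
v[mid]=7<9: swap v[2],v[5]; lo=3,mid=6 → 7 8 7 9 9 9 6 8 6 9 6 7 8
v[mid]=6<9: swap v[3],v[6]; lo=4,mid=7 → 7 8 7 6 9 9 9 8 6 9 6 7 8
v[mid]=8<9: swap v[4],v[7]; lo=5,mid=8 → 7 8 7 6 8 9 9 9 6 9 6 7 8
v[mid]=6<9: swap v[5],v[8]; lo=6,mid=9 → 7 8 7 6 8 6 9 9 9 9 6 7 8
v[mid]=9=9: mid=10
v[mid]=6<9: swap v[6],v[10]; lo=7,mid=11 → 7 8 7 6 8 6 6 9 9 9 9 7 8
v[mid]=7<9: swap v[7],v[11]; lo=8,mid=12 → 7 8 7 6 8 6 6 7 9 9 9 9 8
v[mid]=8<9: swap v[8],v[12]; lo=9,mid=13 → 7 8 7 6 8 6 6 7 8 9 9 9 9
end: lo=9, hi=12; v = 7 8 7 6 8 6 6 7 8 9 9 9 9

7 8 7 6 8 6 6 7 8 9 9 9 9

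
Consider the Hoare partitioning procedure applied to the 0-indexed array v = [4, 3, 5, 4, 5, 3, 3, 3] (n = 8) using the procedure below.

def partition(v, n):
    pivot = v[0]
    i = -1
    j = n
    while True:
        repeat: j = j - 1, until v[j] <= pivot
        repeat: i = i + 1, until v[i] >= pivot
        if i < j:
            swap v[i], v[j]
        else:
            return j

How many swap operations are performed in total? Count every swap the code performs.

pivot = v[0] = 4; i = -1, j = 8
j→7 (v[7]=3≤4), i→0 (v[0]=4≥4); i<j, swap → [3, 3, 5, 4, 5, 3, 3, 4]
j→6 (v[6]=3≤4), i→2 (v[2]=5≥4); i<j, swap → [3, 3, 3, 4, 5, 3, 5, 4]
j→5 (v[5]=3≤4), i→3 (v[3]=4≥4); i<j, swap → [3, 3, 3, 3, 5, 4, 5, 4]
j→3, i→4; i≥j, return j=3. v = [3, 3, 3, 3, 5, 4, 5, 4]

3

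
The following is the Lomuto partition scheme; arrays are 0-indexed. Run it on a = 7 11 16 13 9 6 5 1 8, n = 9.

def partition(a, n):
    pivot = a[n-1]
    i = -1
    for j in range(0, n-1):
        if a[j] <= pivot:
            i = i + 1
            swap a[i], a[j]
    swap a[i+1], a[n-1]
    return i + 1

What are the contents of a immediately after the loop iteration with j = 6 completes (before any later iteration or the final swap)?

pivot=8, i=-1
j=0: 7≤8, i=0, swap(0,0) ⇒ 7 11 16 13 9 6 5 1 8
j=1: 11>8, skip
j=2: 16>8, skip
j=3: 13>8, skip
j=4: 9>8, skip
j=5: 6≤8, i=1, swap(1,5) ⇒ 7 6 16 13 9 11 5 1 8
j=6: 5≤8, i=2, swap(2,6) ⇒ 7 6 5 13 9 11 16 1 8
(after j=6) a = 7 6 5 13 9 11 16 1 8

7 6 5 13 9 11 16 1 8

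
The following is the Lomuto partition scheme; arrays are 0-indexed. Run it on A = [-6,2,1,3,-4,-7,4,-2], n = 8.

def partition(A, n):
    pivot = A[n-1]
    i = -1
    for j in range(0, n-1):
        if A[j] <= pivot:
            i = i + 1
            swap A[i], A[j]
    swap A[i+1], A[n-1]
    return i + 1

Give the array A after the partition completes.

pivot = A[7] = -2; i = -1
j=0: A[0]=-6 ≤ -2 → i=0, swap A[0],A[0] (no change) → [-6,2,1,3,-4,-7,4,-2]
j=1: A[1]=2 > -2 → no swap
j=2: A[2]=1 > -2 → no swap
j=3: A[3]=3 > -2 → no swap
j=4: A[4]=-4 ≤ -2 → i=1, swap A[1],A[4] → [-6,-4,1,3,2,-7,4,-2]
j=5: A[5]=-7 ≤ -2 → i=2, swap A[2],A[5] → [-6,-4,-7,3,2,1,4,-2]
j=6: A[6]=4 > -2 → no swap
final swap A[3],A[7] → [-6,-4,-7,-2,2,1,4,3]; return 3

[-6,-4,-7,-2,2,1,4,3]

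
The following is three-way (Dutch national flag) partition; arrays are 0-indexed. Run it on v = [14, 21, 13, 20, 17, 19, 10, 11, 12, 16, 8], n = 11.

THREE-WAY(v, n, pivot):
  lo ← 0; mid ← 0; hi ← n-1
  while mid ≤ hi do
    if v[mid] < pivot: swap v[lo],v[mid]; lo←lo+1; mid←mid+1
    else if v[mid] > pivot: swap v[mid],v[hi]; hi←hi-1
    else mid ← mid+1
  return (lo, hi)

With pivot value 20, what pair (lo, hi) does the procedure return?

lo=0 mid=0 hi=10
14<20: swap(0,0), lo=1 mid=1 ⇒ [14, 21, 13, 20, 17, 19, 10, 11, 12, 16, 8]
21>20: swap(1,10), hi=9 ⇒ [14, 8, 13, 20, 17, 19, 10, 11, 12, 16, 21]
8<20: swap(1,1), lo=2 mid=2 ⇒ [14, 8, 13, 20, 17, 19, 10, 11, 12, 16, 21]
13<20: swap(2,2), lo=3 mid=3 ⇒ [14, 8, 13, 20, 17, 19, 10, 11, 12, 16, 21]
20=20: mid=4
17<20: swap(3,4), lo=4 mid=5 ⇒ [14, 8, 13, 17, 20, 19, 10, 11, 12, 16, 21]
19<20: swap(4,5), lo=5 mid=6 ⇒ [14, 8, 13, 17, 19, 20, 10, 11, 12, 16, 21]
10<20: swap(5,6), lo=6 mid=7 ⇒ [14, 8, 13, 17, 19, 10, 20, 11, 12, 16, 21]
11<20: swap(6,7), lo=7 mid=8 ⇒ [14, 8, 13, 17, 19, 10, 11, 20, 12, 16, 21]
12<20: swap(7,8), lo=8 mid=9 ⇒ [14, 8, 13, 17, 19, 10, 11, 12, 20, 16, 21]
16<20: swap(8,9), lo=9 mid=10 ⇒ [14, 8, 13, 17, 19, 10, 11, 12, 16, 20, 21]
done. lo=9 hi=9; v=[14, 8, 13, 17, 19, 10, 11, 12, 16, 20, 21]

(9, 9)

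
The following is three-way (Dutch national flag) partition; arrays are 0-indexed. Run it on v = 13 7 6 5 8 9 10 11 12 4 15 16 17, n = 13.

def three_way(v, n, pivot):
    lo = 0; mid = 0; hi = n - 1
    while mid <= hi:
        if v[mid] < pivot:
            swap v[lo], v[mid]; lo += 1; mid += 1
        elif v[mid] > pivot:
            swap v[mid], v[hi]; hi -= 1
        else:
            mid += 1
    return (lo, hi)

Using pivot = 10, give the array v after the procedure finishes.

lo=0 mid=0 hi=12
13>10: swap(0,12), hi=11 ⇒ 17 7 6 5 8 9 10 11 12 4 15 16 13
17>10: swap(0,11), hi=10 ⇒ 16 7 6 5 8 9 10 11 12 4 15 17 13
16>10: swap(0,10), hi=9 ⇒ 15 7 6 5 8 9 10 11 12 4 16 17 13
15>10: swap(0,9), hi=8 ⇒ 4 7 6 5 8 9 10 11 12 15 16 17 13
4<10: swap(0,0), lo=1 mid=1 ⇒ 4 7 6 5 8 9 10 11 12 15 16 17 13
7<10: swap(1,1), lo=2 mid=2 ⇒ 4 7 6 5 8 9 10 11 12 15 16 17 13
6<10: swap(2,2), lo=3 mid=3 ⇒ 4 7 6 5 8 9 10 11 12 15 16 17 13
5<10: swap(3,3), lo=4 mid=4 ⇒ 4 7 6 5 8 9 10 11 12 15 16 17 13
8<10: swap(4,4), lo=5 mid=5 ⇒ 4 7 6 5 8 9 10 11 12 15 16 17 13
9<10: swap(5,5), lo=6 mid=6 ⇒ 4 7 6 5 8 9 10 11 12 15 16 17 13
10=10: mid=7
11>10: swap(7,8), hi=7 ⇒ 4 7 6 5 8 9 10 12 11 15 16 17 13
12>10: swap(7,7), hi=6 ⇒ 4 7 6 5 8 9 10 12 11 15 16 17 13
done. lo=6 hi=6; v=4 7 6 5 8 9 10 12 11 15 16 17 13

4 7 6 5 8 9 10 12 11 15 16 17 13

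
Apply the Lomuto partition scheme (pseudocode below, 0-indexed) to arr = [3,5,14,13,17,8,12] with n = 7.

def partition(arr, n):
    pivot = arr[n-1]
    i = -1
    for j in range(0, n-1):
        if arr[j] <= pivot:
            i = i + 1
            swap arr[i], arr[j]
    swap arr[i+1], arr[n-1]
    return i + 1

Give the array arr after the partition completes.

pivot = arr[6] = 12; i = -1
j=0: arr[0]=3 ≤ 12 → i=0, swap arr[0],arr[0] (no change) → [3,5,14,13,17,8,12]
j=1: arr[1]=5 ≤ 12 → i=1, swap arr[1],arr[1] (no change) → [3,5,14,13,17,8,12]
j=2: arr[2]=14 > 12 → no swap
j=3: arr[3]=13 > 12 → no swap
j=4: arr[4]=17 > 12 → no swap
j=5: arr[5]=8 ≤ 12 → i=2, swap arr[2],arr[5] → [3,5,8,13,17,14,12]
final swap arr[3],arr[6] → [3,5,8,12,17,14,13]; return 3

[3,5,8,12,17,14,13]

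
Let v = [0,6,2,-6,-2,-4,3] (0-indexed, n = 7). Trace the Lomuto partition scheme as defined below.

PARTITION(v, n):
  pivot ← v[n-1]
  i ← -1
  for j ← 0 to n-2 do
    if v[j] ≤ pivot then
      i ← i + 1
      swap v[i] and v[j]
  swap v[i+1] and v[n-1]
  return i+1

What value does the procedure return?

5

pivot = v[6] = 3; i = -1
j=0: v[0]=0 ≤ 3 → i=0, swap v[0],v[0] (no change) → [0,6,2,-6,-2,-4,3]
j=1: v[1]=6 > 3 → no swap
j=2: v[2]=2 ≤ 3 → i=1, swap v[1],v[2] → [0,2,6,-6,-2,-4,3]
j=3: v[3]=-6 ≤ 3 → i=2, swap v[2],v[3] → [0,2,-6,6,-2,-4,3]
j=4: v[4]=-2 ≤ 3 → i=3, swap v[3],v[4] → [0,2,-6,-2,6,-4,3]
j=5: v[5]=-4 ≤ 3 → i=4, swap v[4],v[5] → [0,2,-6,-2,-4,6,3]
final swap v[5],v[6] → [0,2,-6,-2,-4,3,6]; return 5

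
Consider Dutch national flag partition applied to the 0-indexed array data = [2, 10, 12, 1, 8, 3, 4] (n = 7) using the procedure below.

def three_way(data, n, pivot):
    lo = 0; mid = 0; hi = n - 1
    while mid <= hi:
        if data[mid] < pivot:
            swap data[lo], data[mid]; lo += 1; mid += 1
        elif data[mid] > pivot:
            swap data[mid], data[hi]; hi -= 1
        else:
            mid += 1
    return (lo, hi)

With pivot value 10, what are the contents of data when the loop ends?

lo=0 mid=0 hi=6
2<10: swap(0,0), lo=1 mid=1 ⇒ [2, 10, 12, 1, 8, 3, 4]
10=10: mid=2
12>10: swap(2,6), hi=5 ⇒ [2, 10, 4, 1, 8, 3, 12]
4<10: swap(1,2), lo=2 mid=3 ⇒ [2, 4, 10, 1, 8, 3, 12]
1<10: swap(2,3), lo=3 mid=4 ⇒ [2, 4, 1, 10, 8, 3, 12]
8<10: swap(3,4), lo=4 mid=5 ⇒ [2, 4, 1, 8, 10, 3, 12]
3<10: swap(4,5), lo=5 mid=6 ⇒ [2, 4, 1, 8, 3, 10, 12]
done. lo=5 hi=5; data=[2, 4, 1, 8, 3, 10, 12]

[2, 4, 1, 8, 3, 10, 12]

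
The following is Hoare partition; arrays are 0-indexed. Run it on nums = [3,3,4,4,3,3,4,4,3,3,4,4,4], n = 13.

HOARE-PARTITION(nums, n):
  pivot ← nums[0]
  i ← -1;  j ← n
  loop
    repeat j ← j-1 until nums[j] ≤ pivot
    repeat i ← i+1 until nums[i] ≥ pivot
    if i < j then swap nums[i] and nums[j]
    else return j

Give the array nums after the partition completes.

pivot = nums[0] = 3; i = -1, j = 13
j→9 (nums[9]=3≤3), i→0 (nums[0]=3≥3); i<j, swap → [3,3,4,4,3,3,4,4,3,3,4,4,4]
j→8 (nums[8]=3≤3), i→1 (nums[1]=3≥3); i<j, swap → [3,3,4,4,3,3,4,4,3,3,4,4,4]
j→5 (nums[5]=3≤3), i→2 (nums[2]=4≥3); i<j, swap → [3,3,3,4,3,4,4,4,3,3,4,4,4]
j→4 (nums[4]=3≤3), i→3 (nums[3]=4≥3); i<j, swap → [3,3,3,3,4,4,4,4,3,3,4,4,4]
j→3, i→4; i≥j, return j=3. nums = [3,3,3,3,4,4,4,4,3,3,4,4,4]

[3,3,3,3,4,4,4,4,3,3,4,4,4]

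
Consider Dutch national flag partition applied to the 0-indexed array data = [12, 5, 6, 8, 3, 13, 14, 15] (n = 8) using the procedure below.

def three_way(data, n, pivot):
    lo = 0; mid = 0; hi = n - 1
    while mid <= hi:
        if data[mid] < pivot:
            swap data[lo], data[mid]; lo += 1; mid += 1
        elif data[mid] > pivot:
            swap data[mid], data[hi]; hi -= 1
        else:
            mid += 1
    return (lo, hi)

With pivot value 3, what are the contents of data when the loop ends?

[3, 6, 8, 5, 13, 14, 15, 12]

lo=0 mid=0 hi=7
12>3: swap(0,7), hi=6 ⇒ [15, 5, 6, 8, 3, 13, 14, 12]
15>3: swap(0,6), hi=5 ⇒ [14, 5, 6, 8, 3, 13, 15, 12]
14>3: swap(0,5), hi=4 ⇒ [13, 5, 6, 8, 3, 14, 15, 12]
13>3: swap(0,4), hi=3 ⇒ [3, 5, 6, 8, 13, 14, 15, 12]
3=3: mid=1
5>3: swap(1,3), hi=2 ⇒ [3, 8, 6, 5, 13, 14, 15, 12]
8>3: swap(1,2), hi=1 ⇒ [3, 6, 8, 5, 13, 14, 15, 12]
6>3: swap(1,1), hi=0 ⇒ [3, 6, 8, 5, 13, 14, 15, 12]
done. lo=0 hi=0; data=[3, 6, 8, 5, 13, 14, 15, 12]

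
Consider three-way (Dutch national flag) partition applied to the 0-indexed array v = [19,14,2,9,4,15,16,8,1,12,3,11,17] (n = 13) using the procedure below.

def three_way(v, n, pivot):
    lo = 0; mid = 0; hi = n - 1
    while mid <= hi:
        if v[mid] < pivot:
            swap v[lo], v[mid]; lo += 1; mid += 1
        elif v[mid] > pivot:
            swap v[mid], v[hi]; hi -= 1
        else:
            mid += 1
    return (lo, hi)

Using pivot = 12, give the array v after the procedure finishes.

[11,3,2,9,4,1,8,12,16,15,14,17,19]

lo=0 mid=0 hi=12
19>12: swap(0,12), hi=11 ⇒ [17,14,2,9,4,15,16,8,1,12,3,11,19]
17>12: swap(0,11), hi=10 ⇒ [11,14,2,9,4,15,16,8,1,12,3,17,19]
11<12: swap(0,0), lo=1 mid=1 ⇒ [11,14,2,9,4,15,16,8,1,12,3,17,19]
14>12: swap(1,10), hi=9 ⇒ [11,3,2,9,4,15,16,8,1,12,14,17,19]
3<12: swap(1,1), lo=2 mid=2 ⇒ [11,3,2,9,4,15,16,8,1,12,14,17,19]
2<12: swap(2,2), lo=3 mid=3 ⇒ [11,3,2,9,4,15,16,8,1,12,14,17,19]
9<12: swap(3,3), lo=4 mid=4 ⇒ [11,3,2,9,4,15,16,8,1,12,14,17,19]
4<12: swap(4,4), lo=5 mid=5 ⇒ [11,3,2,9,4,15,16,8,1,12,14,17,19]
15>12: swap(5,9), hi=8 ⇒ [11,3,2,9,4,12,16,8,1,15,14,17,19]
12=12: mid=6
16>12: swap(6,8), hi=7 ⇒ [11,3,2,9,4,12,1,8,16,15,14,17,19]
1<12: swap(5,6), lo=6 mid=7 ⇒ [11,3,2,9,4,1,12,8,16,15,14,17,19]
8<12: swap(6,7), lo=7 mid=8 ⇒ [11,3,2,9,4,1,8,12,16,15,14,17,19]
done. lo=7 hi=7; v=[11,3,2,9,4,1,8,12,16,15,14,17,19]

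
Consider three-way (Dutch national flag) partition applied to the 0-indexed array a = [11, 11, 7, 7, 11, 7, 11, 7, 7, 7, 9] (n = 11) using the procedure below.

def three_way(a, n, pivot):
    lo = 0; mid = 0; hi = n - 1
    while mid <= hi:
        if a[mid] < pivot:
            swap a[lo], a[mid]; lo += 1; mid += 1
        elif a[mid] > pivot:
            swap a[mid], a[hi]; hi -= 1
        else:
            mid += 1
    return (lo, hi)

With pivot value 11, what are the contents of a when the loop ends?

pivot = 11; lo=0, mid=0, hi=10
a[mid]=11=11: mid=1
a[mid]=11=11: mid=2
a[mid]=7<11: swap a[0],a[2]; lo=1,mid=3 → [7, 11, 11, 7, 11, 7, 11, 7, 7, 7, 9]
a[mid]=7<11: swap a[1],a[3]; lo=2,mid=4 → [7, 7, 11, 11, 11, 7, 11, 7, 7, 7, 9]
a[mid]=11=11: mid=5
a[mid]=7<11: swap a[2],a[5]; lo=3,mid=6 → [7, 7, 7, 11, 11, 11, 11, 7, 7, 7, 9]
a[mid]=11=11: mid=7
a[mid]=7<11: swap a[3],a[7]; lo=4,mid=8 → [7, 7, 7, 7, 11, 11, 11, 11, 7, 7, 9]
a[mid]=7<11: swap a[4],a[8]; lo=5,mid=9 → [7, 7, 7, 7, 7, 11, 11, 11, 11, 7, 9]
a[mid]=7<11: swap a[5],a[9]; lo=6,mid=10 → [7, 7, 7, 7, 7, 7, 11, 11, 11, 11, 9]
a[mid]=9<11: swap a[6],a[10]; lo=7,mid=11 → [7, 7, 7, 7, 7, 7, 9, 11, 11, 11, 11]
end: lo=7, hi=10; a = [7, 7, 7, 7, 7, 7, 9, 11, 11, 11, 11]

[7, 7, 7, 7, 7, 7, 9, 11, 11, 11, 11]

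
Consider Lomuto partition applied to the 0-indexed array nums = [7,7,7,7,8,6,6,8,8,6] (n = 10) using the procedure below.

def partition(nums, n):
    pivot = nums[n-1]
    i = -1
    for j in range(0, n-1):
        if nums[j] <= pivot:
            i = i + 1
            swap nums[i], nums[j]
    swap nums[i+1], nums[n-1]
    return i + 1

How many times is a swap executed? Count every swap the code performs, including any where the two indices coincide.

3

pivot=6, i=-1
j=0: 7>6, skip
j=1: 7>6, skip
j=2: 7>6, skip
j=3: 7>6, skip
j=4: 8>6, skip
j=5: 6≤6, i=0, swap(0,5) ⇒ [6,7,7,7,8,7,6,8,8,6]
j=6: 6≤6, i=1, swap(1,6) ⇒ [6,6,7,7,8,7,7,8,8,6]
j=7: 8>6, skip
j=8: 8>6, skip
swap(2,9) ⇒ [6,6,6,7,8,7,7,8,8,7]; return 2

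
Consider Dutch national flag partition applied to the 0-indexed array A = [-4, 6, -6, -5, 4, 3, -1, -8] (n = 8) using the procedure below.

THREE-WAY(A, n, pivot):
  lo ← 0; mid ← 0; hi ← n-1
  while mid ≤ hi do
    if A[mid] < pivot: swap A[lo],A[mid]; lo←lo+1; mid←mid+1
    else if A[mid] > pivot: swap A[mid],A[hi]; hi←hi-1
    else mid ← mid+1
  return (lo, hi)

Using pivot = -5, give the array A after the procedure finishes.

lo=0 mid=0 hi=7
-4>-5: swap(0,7), hi=6 ⇒ [-8, 6, -6, -5, 4, 3, -1, -4]
-8<-5: swap(0,0), lo=1 mid=1 ⇒ [-8, 6, -6, -5, 4, 3, -1, -4]
6>-5: swap(1,6), hi=5 ⇒ [-8, -1, -6, -5, 4, 3, 6, -4]
-1>-5: swap(1,5), hi=4 ⇒ [-8, 3, -6, -5, 4, -1, 6, -4]
3>-5: swap(1,4), hi=3 ⇒ [-8, 4, -6, -5, 3, -1, 6, -4]
4>-5: swap(1,3), hi=2 ⇒ [-8, -5, -6, 4, 3, -1, 6, -4]
-5=-5: mid=2
-6<-5: swap(1,2), lo=2 mid=3 ⇒ [-8, -6, -5, 4, 3, -1, 6, -4]
done. lo=2 hi=2; A=[-8, -6, -5, 4, 3, -1, 6, -4]

[-8, -6, -5, 4, 3, -1, 6, -4]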